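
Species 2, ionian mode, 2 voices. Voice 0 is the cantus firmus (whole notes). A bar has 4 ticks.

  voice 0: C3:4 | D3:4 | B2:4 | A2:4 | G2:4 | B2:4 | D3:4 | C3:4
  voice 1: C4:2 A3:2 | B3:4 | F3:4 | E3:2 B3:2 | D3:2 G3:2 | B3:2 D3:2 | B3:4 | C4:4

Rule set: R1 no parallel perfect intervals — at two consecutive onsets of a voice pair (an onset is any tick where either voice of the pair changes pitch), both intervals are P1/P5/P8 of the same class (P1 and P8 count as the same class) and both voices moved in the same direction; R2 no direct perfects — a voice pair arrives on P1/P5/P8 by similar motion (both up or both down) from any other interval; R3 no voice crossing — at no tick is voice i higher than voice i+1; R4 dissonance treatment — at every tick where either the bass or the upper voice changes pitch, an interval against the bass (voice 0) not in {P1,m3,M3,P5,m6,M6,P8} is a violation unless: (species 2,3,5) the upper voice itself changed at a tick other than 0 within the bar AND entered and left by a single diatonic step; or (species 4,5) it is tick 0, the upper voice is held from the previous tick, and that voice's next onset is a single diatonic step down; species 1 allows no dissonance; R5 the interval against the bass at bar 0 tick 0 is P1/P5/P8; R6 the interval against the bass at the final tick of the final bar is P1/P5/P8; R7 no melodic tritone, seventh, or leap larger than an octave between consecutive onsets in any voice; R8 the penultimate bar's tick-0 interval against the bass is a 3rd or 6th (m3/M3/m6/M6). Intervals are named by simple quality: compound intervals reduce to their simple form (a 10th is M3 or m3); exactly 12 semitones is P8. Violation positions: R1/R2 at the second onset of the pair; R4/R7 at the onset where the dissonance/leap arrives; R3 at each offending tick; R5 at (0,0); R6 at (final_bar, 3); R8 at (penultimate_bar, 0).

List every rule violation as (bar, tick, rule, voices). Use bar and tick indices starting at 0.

(2, 0, R4, (0, 1))
(2, 0, R7, (1,))
(3, 0, R2, (0, 1))
(3, 2, R4, (0, 1))
(4, 0, R2, (0, 1))
(5, 0, R1, (0, 1))

bar 0: v0=C3 v1=C4 downbeat P8
bar 1: v0=D3 v1=B3 downbeat M6
bar 2: v0=B2 v1=F3 downbeat TT
bar 3: v0=A2 v1=E3 downbeat P5
bar 4: v0=G2 v1=D3 downbeat P5
bar 5: v0=B2 v1=B3 downbeat P8
bar 6: v0=D3 v1=B3 downbeat M6
bar 7: v0=C3 v1=C4 downbeat P8
  -> R4 @ bar 2 tick 0 v(0, 1): B2/F3 TT untreated
  -> R7 @ bar 2 tick 0 v(1,): B3->F3 leap 6st
  -> R2 @ bar 3 tick 0 v(0, 1): B2/F3 TT -> A2/E3 P5 similar
  -> R4 @ bar 3 tick 2 v(0, 1): A2/B3 M2 untreated
  -> R2 @ bar 4 tick 0 v(0, 1): A2/B3 M2 -> G2/D3 P5 similar
  -> R1 @ bar 5 tick 0 v(0, 1): G2/G3 P8 -> B2/B3 P8 similar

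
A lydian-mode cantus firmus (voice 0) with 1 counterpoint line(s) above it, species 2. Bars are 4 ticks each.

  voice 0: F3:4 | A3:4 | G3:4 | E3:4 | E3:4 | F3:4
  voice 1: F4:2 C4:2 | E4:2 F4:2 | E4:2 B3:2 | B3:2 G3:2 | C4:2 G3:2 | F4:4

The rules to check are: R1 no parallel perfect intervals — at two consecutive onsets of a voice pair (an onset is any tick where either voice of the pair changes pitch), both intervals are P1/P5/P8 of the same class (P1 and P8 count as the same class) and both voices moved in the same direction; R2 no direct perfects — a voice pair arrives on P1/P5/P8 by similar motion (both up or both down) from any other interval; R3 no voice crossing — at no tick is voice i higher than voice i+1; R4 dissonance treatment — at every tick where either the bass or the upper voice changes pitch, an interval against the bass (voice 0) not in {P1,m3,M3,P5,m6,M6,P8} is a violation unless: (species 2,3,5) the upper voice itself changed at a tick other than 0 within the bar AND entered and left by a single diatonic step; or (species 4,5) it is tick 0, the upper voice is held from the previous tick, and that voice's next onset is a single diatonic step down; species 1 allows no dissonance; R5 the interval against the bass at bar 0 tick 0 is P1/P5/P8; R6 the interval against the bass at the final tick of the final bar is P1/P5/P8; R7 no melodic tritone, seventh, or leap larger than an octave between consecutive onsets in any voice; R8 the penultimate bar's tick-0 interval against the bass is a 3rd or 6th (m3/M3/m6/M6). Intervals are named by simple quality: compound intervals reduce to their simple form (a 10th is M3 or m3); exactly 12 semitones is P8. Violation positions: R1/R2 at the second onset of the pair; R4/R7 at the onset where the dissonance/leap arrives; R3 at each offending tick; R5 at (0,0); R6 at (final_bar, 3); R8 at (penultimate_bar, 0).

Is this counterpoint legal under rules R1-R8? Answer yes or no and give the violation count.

No (3 violations)

bar 0: v0=F3 v1=F4 (P8)
bar 1: v0=A3 v1=E4 (P5)
bar 2: v0=G3 v1=E4 (M6)
bar 3: v0=E3 v1=B3 (P5)
bar 4: v0=E3 v1=C4 (m6)
bar 5: v0=F3 v1=F4 (P8)
  R1 @ bar1.0: F3/C4 P5 -> A3/E4 P5 similar
  R2 @ bar5.0: E3/G3 m3 -> F3/F4 P8 similar
  R7 @ bar5.0: G3->F4 leap 10st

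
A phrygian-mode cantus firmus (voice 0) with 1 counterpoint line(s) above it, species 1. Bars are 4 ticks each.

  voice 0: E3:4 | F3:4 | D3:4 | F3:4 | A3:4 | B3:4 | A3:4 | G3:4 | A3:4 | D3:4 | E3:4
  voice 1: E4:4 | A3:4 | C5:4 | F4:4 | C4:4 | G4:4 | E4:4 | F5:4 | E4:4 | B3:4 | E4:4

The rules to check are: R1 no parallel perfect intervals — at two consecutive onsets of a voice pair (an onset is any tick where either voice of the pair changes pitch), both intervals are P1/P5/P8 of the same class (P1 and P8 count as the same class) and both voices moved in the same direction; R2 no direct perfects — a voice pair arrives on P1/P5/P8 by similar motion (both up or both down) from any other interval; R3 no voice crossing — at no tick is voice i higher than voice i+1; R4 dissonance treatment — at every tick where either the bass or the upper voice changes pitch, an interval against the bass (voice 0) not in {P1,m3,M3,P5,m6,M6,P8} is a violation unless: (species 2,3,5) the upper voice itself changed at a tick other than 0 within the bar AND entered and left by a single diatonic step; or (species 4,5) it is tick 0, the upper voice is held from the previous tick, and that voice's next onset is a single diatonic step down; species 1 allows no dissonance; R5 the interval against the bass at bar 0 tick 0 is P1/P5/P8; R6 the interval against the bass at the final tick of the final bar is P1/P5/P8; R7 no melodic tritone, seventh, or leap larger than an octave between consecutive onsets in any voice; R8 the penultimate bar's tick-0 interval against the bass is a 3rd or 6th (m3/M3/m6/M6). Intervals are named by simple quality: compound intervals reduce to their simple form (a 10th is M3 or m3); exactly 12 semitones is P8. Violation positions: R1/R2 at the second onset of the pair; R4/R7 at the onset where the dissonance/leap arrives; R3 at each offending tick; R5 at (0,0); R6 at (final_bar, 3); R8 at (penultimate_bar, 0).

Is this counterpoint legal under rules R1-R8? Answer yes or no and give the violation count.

No (7 violations)

bar 0: v0=E3 v1=E4 (P8)
bar 1: v0=F3 v1=A3 (M3)
bar 2: v0=D3 v1=C5 (m7)
bar 3: v0=F3 v1=F4 (P8)
bar 4: v0=A3 v1=C4 (m3)
bar 5: v0=B3 v1=G4 (m6)
bar 6: v0=A3 v1=E4 (P5)
bar 7: v0=G3 v1=F5 (m7)
bar 8: v0=A3 v1=E4 (P5)
bar 9: v0=D3 v1=B3 (M6)
bar 10: v0=E3 v1=E4 (P8)
  R4 @ bar2.0: D3/C5 m7 untreated
  R7 @ bar2.0: A3->C5 leap 15st
  R2 @ bar6.0: B3/G4 m6 -> A3/E4 P5 similar
  R4 @ bar7.0: G3/F5 m7 untreated
  R7 @ bar7.0: E4->F5 leap 13st
  R7 @ bar8.0: F5->E4 leap 13st
  R2 @ bar10.0: D3/B3 M6 -> E3/E4 P8 similar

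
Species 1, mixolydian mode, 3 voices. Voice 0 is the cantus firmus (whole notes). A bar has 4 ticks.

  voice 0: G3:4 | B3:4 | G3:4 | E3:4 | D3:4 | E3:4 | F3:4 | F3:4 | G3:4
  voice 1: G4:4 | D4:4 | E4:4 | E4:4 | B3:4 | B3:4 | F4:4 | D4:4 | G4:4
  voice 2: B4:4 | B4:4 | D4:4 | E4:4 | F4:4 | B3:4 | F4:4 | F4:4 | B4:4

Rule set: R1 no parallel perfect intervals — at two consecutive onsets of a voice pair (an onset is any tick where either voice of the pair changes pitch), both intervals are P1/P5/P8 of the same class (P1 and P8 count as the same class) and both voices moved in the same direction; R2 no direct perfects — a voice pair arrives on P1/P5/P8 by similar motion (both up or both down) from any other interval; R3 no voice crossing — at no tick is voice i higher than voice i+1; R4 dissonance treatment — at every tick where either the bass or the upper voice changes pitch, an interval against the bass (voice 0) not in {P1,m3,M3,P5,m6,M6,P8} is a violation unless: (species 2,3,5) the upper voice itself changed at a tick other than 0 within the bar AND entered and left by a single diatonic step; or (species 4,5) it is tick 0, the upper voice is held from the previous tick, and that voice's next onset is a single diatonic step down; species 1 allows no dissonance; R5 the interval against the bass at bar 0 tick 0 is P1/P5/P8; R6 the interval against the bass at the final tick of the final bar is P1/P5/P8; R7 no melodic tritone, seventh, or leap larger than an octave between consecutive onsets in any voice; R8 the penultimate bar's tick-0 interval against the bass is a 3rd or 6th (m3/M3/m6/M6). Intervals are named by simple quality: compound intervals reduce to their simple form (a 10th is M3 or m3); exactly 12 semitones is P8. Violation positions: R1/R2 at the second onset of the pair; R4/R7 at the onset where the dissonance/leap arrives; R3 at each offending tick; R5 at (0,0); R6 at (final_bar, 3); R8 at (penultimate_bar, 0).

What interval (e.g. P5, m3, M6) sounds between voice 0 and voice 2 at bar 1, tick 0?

P8

voice 0=B3 voice 2=B4 -> P8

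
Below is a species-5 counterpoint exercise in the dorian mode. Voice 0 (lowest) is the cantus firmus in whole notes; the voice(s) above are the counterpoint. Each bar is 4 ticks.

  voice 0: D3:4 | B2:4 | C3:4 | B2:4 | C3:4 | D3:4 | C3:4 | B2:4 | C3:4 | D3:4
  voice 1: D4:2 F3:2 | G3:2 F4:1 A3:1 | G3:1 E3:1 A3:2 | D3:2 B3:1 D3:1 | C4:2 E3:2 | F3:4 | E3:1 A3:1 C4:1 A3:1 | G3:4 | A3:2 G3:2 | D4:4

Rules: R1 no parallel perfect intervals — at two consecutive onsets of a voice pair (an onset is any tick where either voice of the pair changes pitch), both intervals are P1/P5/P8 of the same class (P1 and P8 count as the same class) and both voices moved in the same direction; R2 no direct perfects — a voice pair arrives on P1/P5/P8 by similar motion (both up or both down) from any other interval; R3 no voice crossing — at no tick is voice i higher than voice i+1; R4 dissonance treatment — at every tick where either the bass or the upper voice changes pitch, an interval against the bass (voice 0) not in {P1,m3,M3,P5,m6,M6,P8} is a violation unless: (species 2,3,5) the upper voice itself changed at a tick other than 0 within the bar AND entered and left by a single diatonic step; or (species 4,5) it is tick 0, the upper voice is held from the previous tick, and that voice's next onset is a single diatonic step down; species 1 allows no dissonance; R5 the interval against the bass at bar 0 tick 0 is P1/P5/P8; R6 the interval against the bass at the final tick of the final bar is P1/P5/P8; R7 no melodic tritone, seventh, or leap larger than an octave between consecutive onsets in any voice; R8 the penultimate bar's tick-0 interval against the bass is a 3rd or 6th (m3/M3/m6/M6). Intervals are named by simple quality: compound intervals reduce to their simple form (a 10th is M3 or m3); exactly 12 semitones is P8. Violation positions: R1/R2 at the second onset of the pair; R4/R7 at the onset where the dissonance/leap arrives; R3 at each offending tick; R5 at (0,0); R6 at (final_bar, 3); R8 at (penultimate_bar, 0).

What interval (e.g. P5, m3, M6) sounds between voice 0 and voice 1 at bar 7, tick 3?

m6

voice 0=B2 voice 1=G3 -> m6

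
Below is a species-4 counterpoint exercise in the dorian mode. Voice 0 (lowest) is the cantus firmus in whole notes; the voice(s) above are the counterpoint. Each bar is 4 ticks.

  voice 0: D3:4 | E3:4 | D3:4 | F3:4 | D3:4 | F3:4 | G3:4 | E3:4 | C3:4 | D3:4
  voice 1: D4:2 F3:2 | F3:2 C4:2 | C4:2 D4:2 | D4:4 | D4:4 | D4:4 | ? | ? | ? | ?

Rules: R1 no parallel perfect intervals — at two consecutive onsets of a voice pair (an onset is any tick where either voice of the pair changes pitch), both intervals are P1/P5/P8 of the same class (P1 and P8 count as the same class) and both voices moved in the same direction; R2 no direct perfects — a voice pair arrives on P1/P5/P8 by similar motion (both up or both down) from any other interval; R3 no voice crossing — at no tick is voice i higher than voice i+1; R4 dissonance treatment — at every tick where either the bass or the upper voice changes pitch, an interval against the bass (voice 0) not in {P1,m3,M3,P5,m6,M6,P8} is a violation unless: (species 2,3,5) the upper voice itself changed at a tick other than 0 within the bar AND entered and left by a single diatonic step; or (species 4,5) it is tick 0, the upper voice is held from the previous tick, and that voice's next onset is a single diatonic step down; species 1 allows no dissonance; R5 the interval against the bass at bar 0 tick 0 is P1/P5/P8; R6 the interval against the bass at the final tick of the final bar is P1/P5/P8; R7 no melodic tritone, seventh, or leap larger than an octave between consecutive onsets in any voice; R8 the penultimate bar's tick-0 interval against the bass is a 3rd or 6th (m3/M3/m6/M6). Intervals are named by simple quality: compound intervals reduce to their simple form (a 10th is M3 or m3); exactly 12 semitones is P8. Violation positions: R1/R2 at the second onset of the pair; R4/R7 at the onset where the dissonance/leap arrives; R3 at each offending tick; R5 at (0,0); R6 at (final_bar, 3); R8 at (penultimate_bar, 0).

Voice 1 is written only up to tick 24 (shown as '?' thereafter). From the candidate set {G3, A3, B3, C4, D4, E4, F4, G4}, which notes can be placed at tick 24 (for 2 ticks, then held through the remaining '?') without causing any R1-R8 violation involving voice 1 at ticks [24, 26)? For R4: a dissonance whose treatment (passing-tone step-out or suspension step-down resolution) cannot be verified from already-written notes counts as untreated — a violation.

G3: legal
A3: violates R4
B3: legal
C4: violates R4
D4: legal
E4: legal
F4: violates R4
G4: violates R2

{B3, D4, E4, G3}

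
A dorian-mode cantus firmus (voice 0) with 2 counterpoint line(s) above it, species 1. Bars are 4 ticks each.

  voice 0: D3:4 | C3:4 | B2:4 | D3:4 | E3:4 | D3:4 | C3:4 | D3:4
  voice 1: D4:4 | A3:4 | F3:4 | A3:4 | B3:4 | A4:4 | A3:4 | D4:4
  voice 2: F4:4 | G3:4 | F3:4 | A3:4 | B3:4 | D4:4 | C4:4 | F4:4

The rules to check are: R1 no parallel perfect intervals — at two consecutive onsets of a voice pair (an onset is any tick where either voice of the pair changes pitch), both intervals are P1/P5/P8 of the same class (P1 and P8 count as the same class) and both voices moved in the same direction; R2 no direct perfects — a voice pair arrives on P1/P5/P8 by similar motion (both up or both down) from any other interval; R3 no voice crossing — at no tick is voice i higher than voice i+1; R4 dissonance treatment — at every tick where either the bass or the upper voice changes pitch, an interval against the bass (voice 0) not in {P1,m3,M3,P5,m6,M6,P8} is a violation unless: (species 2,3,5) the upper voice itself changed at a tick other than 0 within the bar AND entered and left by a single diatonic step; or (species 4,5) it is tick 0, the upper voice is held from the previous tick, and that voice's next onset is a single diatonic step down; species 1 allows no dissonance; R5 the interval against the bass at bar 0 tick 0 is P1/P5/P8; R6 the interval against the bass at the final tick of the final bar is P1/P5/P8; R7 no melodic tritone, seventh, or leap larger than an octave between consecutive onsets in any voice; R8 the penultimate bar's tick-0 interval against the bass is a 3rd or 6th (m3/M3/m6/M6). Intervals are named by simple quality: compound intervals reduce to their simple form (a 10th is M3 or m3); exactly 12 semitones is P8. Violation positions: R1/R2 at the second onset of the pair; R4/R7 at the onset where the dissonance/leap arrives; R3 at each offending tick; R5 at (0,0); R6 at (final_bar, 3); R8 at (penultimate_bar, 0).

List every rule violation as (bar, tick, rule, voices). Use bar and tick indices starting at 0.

(0, 0, R5, (0, 2))
(1, 0, R2, (0, 2))
(1, 0, R3, (1, 2))
(1, 0, R7, (2,))
(1, 1, R3, (1, 2))
(1, 2, R3, (1, 2))
(1, 3, R3, (1, 2))
(2, 0, R2, (1, 2))
(2, 0, R4, (0, 1))
(2, 0, R4, (0, 2))
(3, 0, R1, (1, 2))
(3, 0, R2, (0, 1))
(3, 0, R2, (0, 2))
(4, 0, R1, (0, 1))
(4, 0, R1, (0, 2))
(4, 0, R1, (1, 2))
(5, 0, R2, (1, 2))
(5, 0, R3, (1, 2))
(5, 0, R7, (1,))
(5, 1, R3, (1, 2))
(5, 2, R3, (1, 2))
(5, 3, R3, (1, 2))
(6, 0, R1, (0, 2))
(6, 0, R8, (0, 2))
(7, 0, R2, (0, 1))
(7, 3, R6, (0, 2))

bar 0: v0=D3 v1=D4 v2=F4 downbeat m3
bar 1: v0=C3 v1=A3 v2=G3 downbeat P5
bar 2: v0=B2 v1=F3 v2=F3 downbeat TT
bar 3: v0=D3 v1=A3 v2=A3 downbeat P5
bar 4: v0=E3 v1=B3 v2=B3 downbeat P5
bar 5: v0=D3 v1=A4 v2=D4 downbeat P8
bar 6: v0=C3 v1=A3 v2=C4 downbeat P8
bar 7: v0=D3 v1=D4 v2=F4 downbeat m3
  -> R5 @ bar 0 tick 0 v(0, 2): opens on m3
  -> R2 @ bar 1 tick 0 v(0, 2): D3/F4 m3 -> C3/G3 P5 similar
  -> R3 @ bar 1 tick 0 v(1, 2): A3 above G3
  -> R7 @ bar 1 tick 0 v(2,): F4->G3 leap 10st
  -> R3 @ bar 1 tick 1 v(1, 2): A3 above G3
  -> R3 @ bar 1 tick 2 v(1, 2): A3 above G3
  -> R3 @ bar 1 tick 3 v(1, 2): A3 above G3
  -> R2 @ bar 2 tick 0 v(1, 2): A3/G3 M2 -> F3/F3 P1 similar
  -> R4 @ bar 2 tick 0 v(0, 1): B2/F3 TT untreated
  -> R4 @ bar 2 tick 0 v(0, 2): B2/F3 TT untreated
  -> R1 @ bar 3 tick 0 v(1, 2): F3/F3 P1 -> A3/A3 P1 similar
  -> R2 @ bar 3 tick 0 v(0, 1): B2/F3 TT -> D3/A3 P5 similar
  -> R2 @ bar 3 tick 0 v(0, 2): B2/F3 TT -> D3/A3 P5 similar
  -> R1 @ bar 4 tick 0 v(0, 1): D3/A3 P5 -> E3/B3 P5 similar
  -> R1 @ bar 4 tick 0 v(0, 2): D3/A3 P5 -> E3/B3 P5 similar
  -> R1 @ bar 4 tick 0 v(1, 2): A3/A3 P1 -> B3/B3 P1 similar
  -> R2 @ bar 5 tick 0 v(1, 2): B3/B3 P1 -> A4/D4 P5 similar
  -> R3 @ bar 5 tick 0 v(1, 2): A4 above D4
  -> R7 @ bar 5 tick 0 v(1,): B3->A4 leap 10st
  -> R3 @ bar 5 tick 1 v(1, 2): A4 above D4
  -> R3 @ bar 5 tick 2 v(1, 2): A4 above D4
  -> R3 @ bar 5 tick 3 v(1, 2): A4 above D4
  -> R1 @ bar 6 tick 0 v(0, 2): D3/D4 P8 -> C3/C4 P8 similar
  -> R8 @ bar 6 tick 0 v(0, 2): penult P8 not 3rd/6th
  -> R2 @ bar 7 tick 0 v(0, 1): C3/A3 M6 -> D3/D4 P8 similar
  -> R6 @ bar 7 tick 3 v(0, 2): closes on m3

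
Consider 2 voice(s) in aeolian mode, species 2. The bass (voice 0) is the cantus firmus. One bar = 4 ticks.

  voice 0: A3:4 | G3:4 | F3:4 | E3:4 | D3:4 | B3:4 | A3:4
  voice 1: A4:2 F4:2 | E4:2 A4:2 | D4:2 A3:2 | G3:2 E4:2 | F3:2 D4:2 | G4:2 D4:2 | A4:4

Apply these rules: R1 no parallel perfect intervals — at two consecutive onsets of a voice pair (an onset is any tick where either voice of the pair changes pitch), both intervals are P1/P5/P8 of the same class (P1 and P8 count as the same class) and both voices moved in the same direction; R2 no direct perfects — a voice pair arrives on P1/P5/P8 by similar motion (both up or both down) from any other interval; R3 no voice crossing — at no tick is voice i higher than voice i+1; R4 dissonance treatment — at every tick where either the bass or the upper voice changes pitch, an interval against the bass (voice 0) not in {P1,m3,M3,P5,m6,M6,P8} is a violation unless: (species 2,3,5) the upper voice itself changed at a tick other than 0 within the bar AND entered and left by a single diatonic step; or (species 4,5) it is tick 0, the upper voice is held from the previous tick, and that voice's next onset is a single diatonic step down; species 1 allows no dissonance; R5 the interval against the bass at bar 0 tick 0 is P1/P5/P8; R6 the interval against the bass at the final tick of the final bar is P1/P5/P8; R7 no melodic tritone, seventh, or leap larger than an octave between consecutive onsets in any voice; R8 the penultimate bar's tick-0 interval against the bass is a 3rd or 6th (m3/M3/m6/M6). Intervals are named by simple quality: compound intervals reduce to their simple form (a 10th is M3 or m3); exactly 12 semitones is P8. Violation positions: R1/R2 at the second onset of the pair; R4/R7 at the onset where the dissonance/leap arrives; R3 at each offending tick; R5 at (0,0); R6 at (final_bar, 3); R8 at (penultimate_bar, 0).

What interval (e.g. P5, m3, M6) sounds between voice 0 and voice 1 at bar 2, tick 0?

M6

voice 0=F3 voice 1=D4 -> M6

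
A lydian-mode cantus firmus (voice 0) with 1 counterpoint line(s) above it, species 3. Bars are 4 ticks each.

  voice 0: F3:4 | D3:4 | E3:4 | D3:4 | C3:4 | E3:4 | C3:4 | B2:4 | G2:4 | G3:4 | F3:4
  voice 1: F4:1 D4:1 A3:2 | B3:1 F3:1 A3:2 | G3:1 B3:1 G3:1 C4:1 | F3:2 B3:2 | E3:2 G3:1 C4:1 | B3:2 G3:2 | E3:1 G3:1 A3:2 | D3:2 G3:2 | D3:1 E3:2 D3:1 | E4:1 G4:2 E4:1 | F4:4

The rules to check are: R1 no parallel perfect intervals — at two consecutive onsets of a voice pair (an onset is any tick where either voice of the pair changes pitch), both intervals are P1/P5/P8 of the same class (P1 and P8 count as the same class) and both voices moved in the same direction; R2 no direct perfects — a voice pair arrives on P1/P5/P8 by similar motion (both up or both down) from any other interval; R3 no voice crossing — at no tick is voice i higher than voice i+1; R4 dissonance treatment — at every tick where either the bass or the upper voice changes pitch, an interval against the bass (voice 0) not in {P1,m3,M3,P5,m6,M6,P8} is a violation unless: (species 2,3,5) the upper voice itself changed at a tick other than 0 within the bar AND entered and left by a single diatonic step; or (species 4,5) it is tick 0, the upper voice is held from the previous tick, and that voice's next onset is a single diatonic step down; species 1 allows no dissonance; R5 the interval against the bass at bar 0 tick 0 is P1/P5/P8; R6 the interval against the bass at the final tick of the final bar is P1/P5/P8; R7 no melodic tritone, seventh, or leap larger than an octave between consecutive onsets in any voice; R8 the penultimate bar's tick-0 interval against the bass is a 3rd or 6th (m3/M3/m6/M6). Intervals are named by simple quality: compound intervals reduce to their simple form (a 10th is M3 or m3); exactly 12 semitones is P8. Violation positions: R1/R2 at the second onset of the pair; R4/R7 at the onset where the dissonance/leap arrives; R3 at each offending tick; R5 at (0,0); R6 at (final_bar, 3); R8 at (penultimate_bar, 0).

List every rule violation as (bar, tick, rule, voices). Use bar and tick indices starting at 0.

(1, 1, R7, (1,))
(3, 2, R7, (1,))
(8, 0, R2, (0, 1))
(9, 0, R7, (1,))

bar 0: v0=F3 v1=F4 downbeat P8
bar 1: v0=D3 v1=B3 downbeat M6
bar 2: v0=E3 v1=G3 downbeat m3
bar 3: v0=D3 v1=F3 downbeat m3
bar 4: v0=C3 v1=E3 downbeat M3
bar 5: v0=E3 v1=B3 downbeat P5
bar 6: v0=C3 v1=E3 downbeat M3
bar 7: v0=B2 v1=D3 downbeat m3
bar 8: v0=G2 v1=D3 downbeat P5
bar 9: v0=G3 v1=E4 downbeat M6
bar 10: v0=F3 v1=F4 downbeat P8
  -> R7 @ bar 1 tick 1 v(1,): B3->F3 leap 6st
  -> R7 @ bar 3 tick 2 v(1,): F3->B3 leap 6st
  -> R2 @ bar 8 tick 0 v(0, 1): B2/G3 m6 -> G2/D3 P5 similar
  -> R7 @ bar 9 tick 0 v(1,): D3->E4 leap 14st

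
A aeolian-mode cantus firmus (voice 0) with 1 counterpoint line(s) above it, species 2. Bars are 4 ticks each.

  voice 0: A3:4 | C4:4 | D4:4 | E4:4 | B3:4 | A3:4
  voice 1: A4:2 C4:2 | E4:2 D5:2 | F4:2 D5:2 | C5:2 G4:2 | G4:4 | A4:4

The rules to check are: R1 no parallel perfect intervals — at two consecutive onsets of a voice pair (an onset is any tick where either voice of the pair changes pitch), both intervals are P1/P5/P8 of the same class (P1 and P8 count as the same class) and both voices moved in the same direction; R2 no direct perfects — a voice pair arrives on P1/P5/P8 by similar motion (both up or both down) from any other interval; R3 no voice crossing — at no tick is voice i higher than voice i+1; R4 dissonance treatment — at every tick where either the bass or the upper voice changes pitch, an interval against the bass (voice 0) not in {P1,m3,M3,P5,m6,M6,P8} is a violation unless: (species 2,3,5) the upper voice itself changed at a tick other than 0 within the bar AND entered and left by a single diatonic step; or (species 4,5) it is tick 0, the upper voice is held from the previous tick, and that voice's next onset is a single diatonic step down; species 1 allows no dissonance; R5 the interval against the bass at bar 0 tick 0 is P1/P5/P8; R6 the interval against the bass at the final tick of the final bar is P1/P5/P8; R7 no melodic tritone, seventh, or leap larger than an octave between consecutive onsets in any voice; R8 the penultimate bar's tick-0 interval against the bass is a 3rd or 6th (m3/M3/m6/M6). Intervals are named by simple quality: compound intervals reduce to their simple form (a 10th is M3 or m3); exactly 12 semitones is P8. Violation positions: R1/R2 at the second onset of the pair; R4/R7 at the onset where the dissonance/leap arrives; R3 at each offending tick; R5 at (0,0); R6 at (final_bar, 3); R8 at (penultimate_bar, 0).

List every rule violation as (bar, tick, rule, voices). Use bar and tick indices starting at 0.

(1, 2, R4, (0, 1))
(1, 2, R7, (1,))

bar 0: v0=A3 v1=A4 downbeat P8
bar 1: v0=C4 v1=E4 downbeat M3
bar 2: v0=D4 v1=F4 downbeat m3
bar 3: v0=E4 v1=C5 downbeat m6
bar 4: v0=B3 v1=G4 downbeat m6
bar 5: v0=A3 v1=A4 downbeat P8
  -> R4 @ bar 1 tick 2 v(0, 1): C4/D5 M2 untreated
  -> R7 @ bar 1 tick 2 v(1,): E4->D5 leap 10st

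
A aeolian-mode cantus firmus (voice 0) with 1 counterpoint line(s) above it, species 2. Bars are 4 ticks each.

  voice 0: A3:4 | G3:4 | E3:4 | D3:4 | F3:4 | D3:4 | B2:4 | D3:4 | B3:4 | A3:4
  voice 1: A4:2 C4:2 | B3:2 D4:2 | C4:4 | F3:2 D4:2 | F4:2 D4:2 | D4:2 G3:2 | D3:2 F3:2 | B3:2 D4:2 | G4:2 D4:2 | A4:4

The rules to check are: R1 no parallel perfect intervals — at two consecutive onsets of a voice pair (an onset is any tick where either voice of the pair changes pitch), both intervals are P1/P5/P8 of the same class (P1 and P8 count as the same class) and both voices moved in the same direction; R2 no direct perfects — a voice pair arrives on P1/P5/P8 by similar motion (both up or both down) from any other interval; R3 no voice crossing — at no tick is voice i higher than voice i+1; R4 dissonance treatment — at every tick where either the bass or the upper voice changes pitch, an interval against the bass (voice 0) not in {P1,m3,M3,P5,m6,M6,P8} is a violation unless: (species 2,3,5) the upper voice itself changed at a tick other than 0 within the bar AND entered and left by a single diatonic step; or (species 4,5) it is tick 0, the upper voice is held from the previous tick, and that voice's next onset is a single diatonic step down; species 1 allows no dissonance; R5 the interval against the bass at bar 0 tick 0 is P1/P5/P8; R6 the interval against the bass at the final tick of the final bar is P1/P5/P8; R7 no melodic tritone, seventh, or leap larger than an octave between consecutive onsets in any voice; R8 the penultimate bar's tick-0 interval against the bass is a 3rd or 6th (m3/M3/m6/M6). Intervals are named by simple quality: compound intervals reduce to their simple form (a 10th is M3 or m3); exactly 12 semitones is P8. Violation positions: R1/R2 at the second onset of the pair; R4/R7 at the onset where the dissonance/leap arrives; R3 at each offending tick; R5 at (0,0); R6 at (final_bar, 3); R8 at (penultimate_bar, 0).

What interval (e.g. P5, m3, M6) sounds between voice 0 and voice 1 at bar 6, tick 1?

voice 0=B2 voice 1=D3 -> m3

m3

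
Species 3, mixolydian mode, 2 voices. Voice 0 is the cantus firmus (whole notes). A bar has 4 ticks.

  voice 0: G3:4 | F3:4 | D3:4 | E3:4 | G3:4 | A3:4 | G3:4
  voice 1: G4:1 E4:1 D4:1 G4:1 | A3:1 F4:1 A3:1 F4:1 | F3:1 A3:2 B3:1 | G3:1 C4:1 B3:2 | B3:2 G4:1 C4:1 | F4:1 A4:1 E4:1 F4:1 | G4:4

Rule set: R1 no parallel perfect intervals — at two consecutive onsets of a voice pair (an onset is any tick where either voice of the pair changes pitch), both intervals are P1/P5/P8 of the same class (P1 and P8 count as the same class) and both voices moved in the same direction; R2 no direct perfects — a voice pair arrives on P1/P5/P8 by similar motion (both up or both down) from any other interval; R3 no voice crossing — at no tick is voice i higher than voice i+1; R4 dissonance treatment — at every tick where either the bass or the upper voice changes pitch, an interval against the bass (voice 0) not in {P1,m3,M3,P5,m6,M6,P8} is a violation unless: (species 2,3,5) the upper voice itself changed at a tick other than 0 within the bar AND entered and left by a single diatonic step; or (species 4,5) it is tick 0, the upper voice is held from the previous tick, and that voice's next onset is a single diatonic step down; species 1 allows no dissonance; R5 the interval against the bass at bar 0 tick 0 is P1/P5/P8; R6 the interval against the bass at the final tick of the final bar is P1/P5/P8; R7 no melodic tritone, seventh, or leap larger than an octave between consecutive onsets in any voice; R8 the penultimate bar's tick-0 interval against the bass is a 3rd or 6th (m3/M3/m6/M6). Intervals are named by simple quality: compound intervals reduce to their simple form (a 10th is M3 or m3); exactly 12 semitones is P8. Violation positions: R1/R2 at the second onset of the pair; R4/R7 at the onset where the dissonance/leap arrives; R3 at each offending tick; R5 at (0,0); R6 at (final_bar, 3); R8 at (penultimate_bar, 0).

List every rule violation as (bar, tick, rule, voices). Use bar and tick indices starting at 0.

bar 0: v0=G3 v1=G4 downbeat P8
bar 1: v0=F3 v1=A3 downbeat M3
bar 2: v0=D3 v1=F3 downbeat m3
bar 3: v0=E3 v1=G3 downbeat m3
bar 4: v0=G3 v1=B3 downbeat M3
bar 5: v0=A3 v1=F4 downbeat m6
bar 6: v0=G3 v1=G4 downbeat P8
  -> R7 @ bar 1 tick 0 v(1,): G4->A3 leap 10st
  -> R4 @ bar 4 tick 3 v(0, 1): G3/C4 P4 untreated

(1, 0, R7, (1,))
(4, 3, R4, (0, 1))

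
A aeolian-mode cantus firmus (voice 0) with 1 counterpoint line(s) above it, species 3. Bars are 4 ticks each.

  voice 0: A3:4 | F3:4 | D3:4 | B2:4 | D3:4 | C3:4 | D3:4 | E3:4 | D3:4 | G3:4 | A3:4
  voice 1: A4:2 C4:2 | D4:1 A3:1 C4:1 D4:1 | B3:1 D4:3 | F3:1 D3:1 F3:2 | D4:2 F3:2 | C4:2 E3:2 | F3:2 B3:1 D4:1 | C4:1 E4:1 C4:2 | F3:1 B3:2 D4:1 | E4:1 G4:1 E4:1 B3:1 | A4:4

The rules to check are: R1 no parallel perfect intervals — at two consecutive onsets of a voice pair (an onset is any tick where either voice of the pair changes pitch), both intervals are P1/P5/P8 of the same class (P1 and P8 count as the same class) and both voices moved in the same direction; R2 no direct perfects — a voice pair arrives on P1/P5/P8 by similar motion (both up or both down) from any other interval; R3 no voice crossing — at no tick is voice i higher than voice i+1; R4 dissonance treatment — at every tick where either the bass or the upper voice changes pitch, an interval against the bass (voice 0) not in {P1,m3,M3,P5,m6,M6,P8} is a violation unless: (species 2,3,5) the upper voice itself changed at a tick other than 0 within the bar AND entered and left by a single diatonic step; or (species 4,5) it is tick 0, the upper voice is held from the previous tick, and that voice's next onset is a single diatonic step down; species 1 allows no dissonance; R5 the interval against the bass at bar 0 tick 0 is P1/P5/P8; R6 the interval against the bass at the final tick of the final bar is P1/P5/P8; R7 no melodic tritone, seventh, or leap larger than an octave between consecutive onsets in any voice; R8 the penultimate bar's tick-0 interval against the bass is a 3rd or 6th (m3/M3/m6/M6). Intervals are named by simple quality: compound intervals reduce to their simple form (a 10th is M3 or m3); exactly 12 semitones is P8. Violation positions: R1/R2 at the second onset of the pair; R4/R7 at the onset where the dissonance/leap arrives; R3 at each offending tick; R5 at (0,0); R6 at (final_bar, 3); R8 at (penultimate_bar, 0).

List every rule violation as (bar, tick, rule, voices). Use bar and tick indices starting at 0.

bar 0: v0=A3 v1=A4 downbeat P8
bar 1: v0=F3 v1=D4 downbeat M6
bar 2: v0=D3 v1=B3 downbeat M6
bar 3: v0=B2 v1=F3 downbeat TT
bar 4: v0=D3 v1=D4 downbeat P8
bar 5: v0=C3 v1=C4 downbeat P8
bar 6: v0=D3 v1=F3 downbeat m3
bar 7: v0=E3 v1=C4 downbeat m6
bar 8: v0=D3 v1=F3 downbeat m3
bar 9: v0=G3 v1=E4 downbeat M6
bar 10: v0=A3 v1=A4 downbeat P8
  -> R4 @ bar 3 tick 0 v(0, 1): B2/F3 TT untreated
  -> R4 @ bar 3 tick 2 v(0, 1): B2/F3 TT untreated
  -> R2 @ bar 4 tick 0 v(0, 1): B2/F3 TT -> D3/D4 P8 similar
  -> R7 @ bar 6 tick 2 v(1,): F3->B3 leap 6st
  -> R7 @ bar 8 tick 1 v(1,): F3->B3 leap 6st
  -> R2 @ bar 10 tick 0 v(0, 1): G3/B3 M3 -> A3/A4 P8 similar
  -> R7 @ bar 10 tick 0 v(1,): B3->A4 leap 10st

(3, 0, R4, (0, 1))
(3, 2, R4, (0, 1))
(4, 0, R2, (0, 1))
(6, 2, R7, (1,))
(8, 1, R7, (1,))
(10, 0, R2, (0, 1))
(10, 0, R7, (1,))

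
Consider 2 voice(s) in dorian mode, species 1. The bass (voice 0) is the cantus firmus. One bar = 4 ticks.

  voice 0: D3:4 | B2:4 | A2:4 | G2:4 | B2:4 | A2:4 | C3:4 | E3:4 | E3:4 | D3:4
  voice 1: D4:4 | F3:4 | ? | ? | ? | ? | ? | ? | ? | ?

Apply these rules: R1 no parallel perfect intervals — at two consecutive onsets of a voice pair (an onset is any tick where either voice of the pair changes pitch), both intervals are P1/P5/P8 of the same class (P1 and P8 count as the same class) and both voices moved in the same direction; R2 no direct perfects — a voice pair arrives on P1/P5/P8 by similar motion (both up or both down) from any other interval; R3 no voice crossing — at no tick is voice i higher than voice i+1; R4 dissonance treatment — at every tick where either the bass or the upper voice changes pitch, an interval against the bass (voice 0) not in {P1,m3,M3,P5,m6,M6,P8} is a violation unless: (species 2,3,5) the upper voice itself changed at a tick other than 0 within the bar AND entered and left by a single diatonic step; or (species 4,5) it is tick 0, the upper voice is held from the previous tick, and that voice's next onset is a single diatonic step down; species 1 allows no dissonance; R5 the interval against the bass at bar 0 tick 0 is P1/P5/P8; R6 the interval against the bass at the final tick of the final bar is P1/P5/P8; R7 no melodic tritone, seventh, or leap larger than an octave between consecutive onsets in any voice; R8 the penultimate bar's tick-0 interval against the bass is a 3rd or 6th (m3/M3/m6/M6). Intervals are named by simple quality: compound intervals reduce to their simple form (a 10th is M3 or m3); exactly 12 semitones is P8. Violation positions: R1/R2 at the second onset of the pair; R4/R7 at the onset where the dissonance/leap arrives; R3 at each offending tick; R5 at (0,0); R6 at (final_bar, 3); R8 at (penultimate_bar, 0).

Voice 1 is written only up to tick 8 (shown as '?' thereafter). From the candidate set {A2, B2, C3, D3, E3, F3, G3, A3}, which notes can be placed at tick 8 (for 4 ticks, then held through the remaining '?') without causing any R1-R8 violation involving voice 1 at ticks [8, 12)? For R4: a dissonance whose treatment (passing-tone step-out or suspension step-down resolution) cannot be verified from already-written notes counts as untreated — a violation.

A2: violates R2
B2: violates R4,R7
C3: legal
D3: violates R4
E3: violates R2
F3: legal
G3: violates R4
A3: legal

{A3, C3, F3}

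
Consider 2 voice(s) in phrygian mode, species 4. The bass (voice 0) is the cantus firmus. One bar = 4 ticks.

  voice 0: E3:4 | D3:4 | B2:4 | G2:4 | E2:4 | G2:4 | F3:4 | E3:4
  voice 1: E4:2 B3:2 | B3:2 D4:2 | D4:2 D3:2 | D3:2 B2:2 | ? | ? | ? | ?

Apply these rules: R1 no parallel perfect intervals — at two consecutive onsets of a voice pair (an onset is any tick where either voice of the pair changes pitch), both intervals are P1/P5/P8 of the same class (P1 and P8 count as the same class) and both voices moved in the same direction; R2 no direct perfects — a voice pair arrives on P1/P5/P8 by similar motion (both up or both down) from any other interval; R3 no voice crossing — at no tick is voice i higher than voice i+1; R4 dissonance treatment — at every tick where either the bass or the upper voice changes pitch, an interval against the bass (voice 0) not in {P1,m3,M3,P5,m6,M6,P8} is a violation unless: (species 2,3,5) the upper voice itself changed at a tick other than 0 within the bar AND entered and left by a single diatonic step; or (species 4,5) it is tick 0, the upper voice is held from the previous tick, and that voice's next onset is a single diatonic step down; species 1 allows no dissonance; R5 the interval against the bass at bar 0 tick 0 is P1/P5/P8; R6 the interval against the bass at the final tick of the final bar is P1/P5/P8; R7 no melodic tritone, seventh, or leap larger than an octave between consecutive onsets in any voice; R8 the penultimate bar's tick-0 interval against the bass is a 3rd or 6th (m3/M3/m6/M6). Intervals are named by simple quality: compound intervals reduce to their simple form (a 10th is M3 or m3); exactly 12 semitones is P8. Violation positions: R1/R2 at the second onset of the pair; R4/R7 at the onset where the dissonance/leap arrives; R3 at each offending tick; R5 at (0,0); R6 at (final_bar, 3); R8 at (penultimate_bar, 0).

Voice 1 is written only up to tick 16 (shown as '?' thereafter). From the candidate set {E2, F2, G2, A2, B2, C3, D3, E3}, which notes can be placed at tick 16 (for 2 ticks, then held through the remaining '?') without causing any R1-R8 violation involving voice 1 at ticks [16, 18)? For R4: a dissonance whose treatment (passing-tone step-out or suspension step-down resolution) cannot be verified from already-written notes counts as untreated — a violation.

E2: violates R2
F2: violates R4,R7
G2: legal
A2: violates R4
B2: legal
C3: legal
D3: violates R4
E3: legal

{B2, C3, E3, G2}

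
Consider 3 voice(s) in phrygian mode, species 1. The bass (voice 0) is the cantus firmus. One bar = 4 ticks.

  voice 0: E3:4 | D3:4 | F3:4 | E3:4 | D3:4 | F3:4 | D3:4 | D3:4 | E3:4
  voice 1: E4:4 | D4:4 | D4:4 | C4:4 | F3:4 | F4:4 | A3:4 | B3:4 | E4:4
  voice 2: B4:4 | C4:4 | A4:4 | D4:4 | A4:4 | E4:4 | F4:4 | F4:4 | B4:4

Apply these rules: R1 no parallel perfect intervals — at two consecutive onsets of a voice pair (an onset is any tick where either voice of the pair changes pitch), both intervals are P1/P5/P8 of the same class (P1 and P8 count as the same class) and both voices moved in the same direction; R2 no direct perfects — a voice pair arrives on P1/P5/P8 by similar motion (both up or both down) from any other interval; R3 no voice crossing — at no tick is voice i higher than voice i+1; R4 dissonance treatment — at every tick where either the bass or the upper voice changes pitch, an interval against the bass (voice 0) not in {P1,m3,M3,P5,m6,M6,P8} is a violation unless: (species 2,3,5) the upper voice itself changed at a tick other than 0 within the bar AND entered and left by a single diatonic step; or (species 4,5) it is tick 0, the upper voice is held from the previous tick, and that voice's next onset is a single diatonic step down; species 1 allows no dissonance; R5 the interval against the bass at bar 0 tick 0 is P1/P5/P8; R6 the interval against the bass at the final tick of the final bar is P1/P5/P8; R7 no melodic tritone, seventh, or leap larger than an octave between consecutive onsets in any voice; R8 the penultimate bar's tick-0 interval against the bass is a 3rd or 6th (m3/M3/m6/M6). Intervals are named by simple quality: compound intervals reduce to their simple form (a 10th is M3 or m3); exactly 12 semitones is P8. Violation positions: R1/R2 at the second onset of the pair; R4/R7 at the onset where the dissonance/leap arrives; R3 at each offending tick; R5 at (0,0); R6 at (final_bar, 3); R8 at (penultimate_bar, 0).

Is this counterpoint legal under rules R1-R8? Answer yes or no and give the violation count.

bar 0: v0=E3 v1=E4 v2=B4 (P5)
bar 1: v0=D3 v1=D4 v2=C4 (m7)
bar 2: v0=F3 v1=D4 v2=A4 (M3)
bar 3: v0=E3 v1=C4 v2=D4 (m7)
bar 4: v0=D3 v1=F3 v2=A4 (P5)
bar 5: v0=F3 v1=F4 v2=E4 (M7)
bar 6: v0=D3 v1=A3 v2=F4 (m3)
bar 7: v0=D3 v1=B3 v2=F4 (m3)
bar 8: v0=E3 v1=E4 v2=B4 (P5)
  R1 @ bar1.0: E3/E4 P8 -> D3/D4 P8 similar
  R3 @ bar1.0: D4 above C4
  R4 @ bar1.0: D3/C4 m7 untreated
  R7 @ bar1.0: B4->C4 leap 11st
  R3 @ bar1.1: D4 above C4
  R3 @ bar1.2: D4 above C4
  R3 @ bar1.3: D4 above C4
  R4 @ bar3.0: E3/D4 m7 untreated
  R2 @ bar5.0: D3/F3 m3 -> F3/F4 P8 similar
  R3 @ bar5.0: F4 above E4
  R4 @ bar5.0: F3/E4 M7 untreated
  R3 @ bar5.1: F4 above E4
  R3 @ bar5.2: F4 above E4
  R3 @ bar5.3: F4 above E4
  R2 @ bar6.0: F3/F4 P8 -> D3/A3 P5 similar
  R2 @ bar8.0: D3/B3 M6 -> E3/E4 P8 similar
  R2 @ bar8.0: D3/F4 m3 -> E3/B4 P5 similar
  R2 @ bar8.0: B3/F4 TT -> E4/B4 P5 similar
  R7 @ bar8.0: F4->B4 leap 6st

No (19 violations)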